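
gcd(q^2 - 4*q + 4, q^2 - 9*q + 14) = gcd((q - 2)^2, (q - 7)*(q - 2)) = q - 2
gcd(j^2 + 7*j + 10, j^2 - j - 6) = j + 2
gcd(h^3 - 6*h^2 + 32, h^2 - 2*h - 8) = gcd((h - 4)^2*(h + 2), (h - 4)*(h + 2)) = h^2 - 2*h - 8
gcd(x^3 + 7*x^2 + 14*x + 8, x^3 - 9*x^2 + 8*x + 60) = x + 2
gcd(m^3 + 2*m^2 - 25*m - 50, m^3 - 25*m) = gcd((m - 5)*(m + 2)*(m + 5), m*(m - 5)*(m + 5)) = m^2 - 25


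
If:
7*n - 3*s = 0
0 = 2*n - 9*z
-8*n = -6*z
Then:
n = 0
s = 0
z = 0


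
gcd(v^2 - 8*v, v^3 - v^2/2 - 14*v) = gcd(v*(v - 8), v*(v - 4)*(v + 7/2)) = v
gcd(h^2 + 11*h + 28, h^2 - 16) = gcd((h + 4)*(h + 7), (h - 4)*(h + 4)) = h + 4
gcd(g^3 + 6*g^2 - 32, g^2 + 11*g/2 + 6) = g + 4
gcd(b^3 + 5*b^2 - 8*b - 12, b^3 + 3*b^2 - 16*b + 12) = b^2 + 4*b - 12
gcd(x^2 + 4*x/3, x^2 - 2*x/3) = x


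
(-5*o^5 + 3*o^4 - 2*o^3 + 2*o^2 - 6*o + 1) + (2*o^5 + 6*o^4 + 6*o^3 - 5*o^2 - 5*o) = -3*o^5 + 9*o^4 + 4*o^3 - 3*o^2 - 11*o + 1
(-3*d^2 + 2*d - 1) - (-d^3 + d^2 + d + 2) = d^3 - 4*d^2 + d - 3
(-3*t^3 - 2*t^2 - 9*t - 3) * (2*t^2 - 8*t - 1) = -6*t^5 + 20*t^4 + t^3 + 68*t^2 + 33*t + 3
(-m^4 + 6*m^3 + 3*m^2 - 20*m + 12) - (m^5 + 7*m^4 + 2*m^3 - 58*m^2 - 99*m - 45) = -m^5 - 8*m^4 + 4*m^3 + 61*m^2 + 79*m + 57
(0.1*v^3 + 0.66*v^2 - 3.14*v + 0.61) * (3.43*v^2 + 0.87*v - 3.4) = 0.343*v^5 + 2.3508*v^4 - 10.536*v^3 - 2.8835*v^2 + 11.2067*v - 2.074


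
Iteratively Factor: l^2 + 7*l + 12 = (l + 4)*(l + 3)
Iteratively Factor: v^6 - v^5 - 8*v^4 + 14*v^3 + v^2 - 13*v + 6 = (v + 3)*(v^5 - 4*v^4 + 4*v^3 + 2*v^2 - 5*v + 2) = (v - 1)*(v + 3)*(v^4 - 3*v^3 + v^2 + 3*v - 2) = (v - 1)^2*(v + 3)*(v^3 - 2*v^2 - v + 2) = (v - 2)*(v - 1)^2*(v + 3)*(v^2 - 1) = (v - 2)*(v - 1)^2*(v + 1)*(v + 3)*(v - 1)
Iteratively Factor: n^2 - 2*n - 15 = (n - 5)*(n + 3)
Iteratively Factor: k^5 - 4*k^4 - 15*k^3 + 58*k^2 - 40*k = (k - 5)*(k^4 + k^3 - 10*k^2 + 8*k) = (k - 5)*(k + 4)*(k^3 - 3*k^2 + 2*k) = (k - 5)*(k - 1)*(k + 4)*(k^2 - 2*k) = (k - 5)*(k - 2)*(k - 1)*(k + 4)*(k)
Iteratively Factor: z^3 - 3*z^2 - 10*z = (z + 2)*(z^2 - 5*z) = (z - 5)*(z + 2)*(z)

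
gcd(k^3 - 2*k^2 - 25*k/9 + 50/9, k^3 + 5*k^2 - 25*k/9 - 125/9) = k^2 - 25/9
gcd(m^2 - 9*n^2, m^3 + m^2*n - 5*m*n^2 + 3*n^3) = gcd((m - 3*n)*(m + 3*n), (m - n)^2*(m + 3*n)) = m + 3*n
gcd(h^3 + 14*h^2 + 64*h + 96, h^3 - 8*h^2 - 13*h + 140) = h + 4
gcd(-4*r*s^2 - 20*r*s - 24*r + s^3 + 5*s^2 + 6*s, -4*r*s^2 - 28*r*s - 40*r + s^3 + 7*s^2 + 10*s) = 4*r*s + 8*r - s^2 - 2*s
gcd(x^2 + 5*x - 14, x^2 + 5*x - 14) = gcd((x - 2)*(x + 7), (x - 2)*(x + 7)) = x^2 + 5*x - 14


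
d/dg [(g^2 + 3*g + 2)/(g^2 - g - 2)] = -4/(g^2 - 4*g + 4)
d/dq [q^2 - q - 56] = 2*q - 1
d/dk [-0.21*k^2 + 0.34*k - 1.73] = 0.34 - 0.42*k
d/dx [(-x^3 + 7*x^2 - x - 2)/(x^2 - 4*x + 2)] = (-x^4 + 8*x^3 - 33*x^2 + 32*x - 10)/(x^4 - 8*x^3 + 20*x^2 - 16*x + 4)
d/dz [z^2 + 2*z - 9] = 2*z + 2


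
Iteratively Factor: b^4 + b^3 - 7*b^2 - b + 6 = (b - 2)*(b^3 + 3*b^2 - b - 3) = (b - 2)*(b + 1)*(b^2 + 2*b - 3) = (b - 2)*(b + 1)*(b + 3)*(b - 1)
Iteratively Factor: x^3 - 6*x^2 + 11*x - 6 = (x - 3)*(x^2 - 3*x + 2) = (x - 3)*(x - 2)*(x - 1)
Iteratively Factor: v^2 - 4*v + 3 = (v - 1)*(v - 3)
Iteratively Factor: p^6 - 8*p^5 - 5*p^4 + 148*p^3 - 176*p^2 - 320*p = (p + 4)*(p^5 - 12*p^4 + 43*p^3 - 24*p^2 - 80*p) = (p - 4)*(p + 4)*(p^4 - 8*p^3 + 11*p^2 + 20*p) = p*(p - 4)*(p + 4)*(p^3 - 8*p^2 + 11*p + 20) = p*(p - 4)^2*(p + 4)*(p^2 - 4*p - 5) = p*(p - 5)*(p - 4)^2*(p + 4)*(p + 1)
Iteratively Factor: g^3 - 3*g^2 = (g)*(g^2 - 3*g) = g^2*(g - 3)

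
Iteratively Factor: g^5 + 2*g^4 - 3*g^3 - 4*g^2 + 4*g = (g + 2)*(g^4 - 3*g^2 + 2*g) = (g + 2)^2*(g^3 - 2*g^2 + g) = g*(g + 2)^2*(g^2 - 2*g + 1) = g*(g - 1)*(g + 2)^2*(g - 1)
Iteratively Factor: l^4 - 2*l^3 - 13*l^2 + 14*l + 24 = (l + 3)*(l^3 - 5*l^2 + 2*l + 8) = (l - 2)*(l + 3)*(l^2 - 3*l - 4) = (l - 2)*(l + 1)*(l + 3)*(l - 4)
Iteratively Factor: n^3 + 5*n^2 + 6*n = (n + 2)*(n^2 + 3*n) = (n + 2)*(n + 3)*(n)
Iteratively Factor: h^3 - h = (h + 1)*(h^2 - h) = h*(h + 1)*(h - 1)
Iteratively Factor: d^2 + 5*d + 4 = (d + 4)*(d + 1)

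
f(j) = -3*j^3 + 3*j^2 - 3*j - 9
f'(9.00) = -678.00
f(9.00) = -1980.00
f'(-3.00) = -102.00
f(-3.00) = 108.00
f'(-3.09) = -107.47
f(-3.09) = 117.43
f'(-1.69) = -38.84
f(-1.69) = 19.12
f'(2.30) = -36.81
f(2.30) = -36.53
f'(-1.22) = -23.72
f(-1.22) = 4.57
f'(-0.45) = -7.52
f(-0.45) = -6.77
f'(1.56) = -15.54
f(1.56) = -17.77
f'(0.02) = -2.88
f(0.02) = -9.06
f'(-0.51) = -8.40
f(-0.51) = -6.29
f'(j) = -9*j^2 + 6*j - 3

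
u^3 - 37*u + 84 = (u - 4)*(u - 3)*(u + 7)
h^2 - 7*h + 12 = (h - 4)*(h - 3)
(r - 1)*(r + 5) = r^2 + 4*r - 5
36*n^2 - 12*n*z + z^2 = (-6*n + z)^2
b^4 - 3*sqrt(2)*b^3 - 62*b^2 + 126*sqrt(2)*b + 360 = (b - 6*sqrt(2))*(b - 3*sqrt(2))*(b + sqrt(2))*(b + 5*sqrt(2))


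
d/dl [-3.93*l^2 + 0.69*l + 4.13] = 0.69 - 7.86*l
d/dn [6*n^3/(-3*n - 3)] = n^2*(-4*n - 6)/(n + 1)^2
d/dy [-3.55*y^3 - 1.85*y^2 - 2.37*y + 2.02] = -10.65*y^2 - 3.7*y - 2.37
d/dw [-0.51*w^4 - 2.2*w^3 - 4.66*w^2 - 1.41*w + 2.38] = -2.04*w^3 - 6.6*w^2 - 9.32*w - 1.41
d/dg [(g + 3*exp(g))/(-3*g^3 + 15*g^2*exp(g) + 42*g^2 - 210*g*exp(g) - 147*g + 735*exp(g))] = (-(g + 3*exp(g))*(5*g^2*exp(g) - 3*g^2 - 60*g*exp(g) + 28*g + 175*exp(g) - 49) + (-3*exp(g) - 1)*(g^3 - 5*g^2*exp(g) - 14*g^2 + 70*g*exp(g) + 49*g - 245*exp(g)))/(3*(g^3 - 5*g^2*exp(g) - 14*g^2 + 70*g*exp(g) + 49*g - 245*exp(g))^2)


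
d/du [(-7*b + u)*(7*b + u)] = 2*u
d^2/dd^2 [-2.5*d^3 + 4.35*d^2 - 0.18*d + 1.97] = 8.7 - 15.0*d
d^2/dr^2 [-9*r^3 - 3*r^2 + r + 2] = -54*r - 6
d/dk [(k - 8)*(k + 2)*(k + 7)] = 3*k^2 + 2*k - 58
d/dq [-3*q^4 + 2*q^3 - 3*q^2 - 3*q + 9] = -12*q^3 + 6*q^2 - 6*q - 3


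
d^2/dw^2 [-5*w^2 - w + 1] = -10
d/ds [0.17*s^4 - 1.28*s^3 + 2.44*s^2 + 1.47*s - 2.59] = 0.68*s^3 - 3.84*s^2 + 4.88*s + 1.47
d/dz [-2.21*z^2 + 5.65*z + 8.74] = 5.65 - 4.42*z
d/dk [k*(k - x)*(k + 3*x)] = 3*k^2 + 4*k*x - 3*x^2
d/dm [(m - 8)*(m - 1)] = 2*m - 9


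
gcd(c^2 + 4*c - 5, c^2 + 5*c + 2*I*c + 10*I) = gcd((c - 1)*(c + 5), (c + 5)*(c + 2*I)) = c + 5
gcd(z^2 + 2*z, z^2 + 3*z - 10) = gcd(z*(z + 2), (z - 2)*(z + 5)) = 1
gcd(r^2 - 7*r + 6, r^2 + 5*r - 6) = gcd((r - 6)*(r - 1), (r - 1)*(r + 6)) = r - 1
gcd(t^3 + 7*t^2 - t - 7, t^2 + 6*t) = 1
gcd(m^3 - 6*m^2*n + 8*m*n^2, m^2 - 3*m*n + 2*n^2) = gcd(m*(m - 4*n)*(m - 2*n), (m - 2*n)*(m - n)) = m - 2*n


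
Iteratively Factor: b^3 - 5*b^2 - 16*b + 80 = (b - 4)*(b^2 - b - 20) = (b - 5)*(b - 4)*(b + 4)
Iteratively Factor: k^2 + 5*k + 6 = (k + 2)*(k + 3)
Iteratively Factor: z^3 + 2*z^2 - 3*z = (z - 1)*(z^2 + 3*z) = (z - 1)*(z + 3)*(z)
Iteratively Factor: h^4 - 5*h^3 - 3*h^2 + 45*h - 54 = (h - 3)*(h^3 - 2*h^2 - 9*h + 18) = (h - 3)*(h - 2)*(h^2 - 9) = (h - 3)^2*(h - 2)*(h + 3)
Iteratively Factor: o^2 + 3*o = (o)*(o + 3)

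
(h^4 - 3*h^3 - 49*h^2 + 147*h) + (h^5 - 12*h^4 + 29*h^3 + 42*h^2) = h^5 - 11*h^4 + 26*h^3 - 7*h^2 + 147*h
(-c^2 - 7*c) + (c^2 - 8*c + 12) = 12 - 15*c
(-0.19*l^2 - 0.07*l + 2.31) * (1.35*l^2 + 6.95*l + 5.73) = -0.2565*l^4 - 1.415*l^3 + 1.5433*l^2 + 15.6534*l + 13.2363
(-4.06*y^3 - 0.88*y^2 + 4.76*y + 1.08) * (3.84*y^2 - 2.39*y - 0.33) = -15.5904*y^5 + 6.3242*y^4 + 21.7214*y^3 - 6.9388*y^2 - 4.152*y - 0.3564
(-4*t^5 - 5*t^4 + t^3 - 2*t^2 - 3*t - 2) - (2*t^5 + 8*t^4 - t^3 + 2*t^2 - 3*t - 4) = -6*t^5 - 13*t^4 + 2*t^3 - 4*t^2 + 2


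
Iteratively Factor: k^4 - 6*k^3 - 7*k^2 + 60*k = (k + 3)*(k^3 - 9*k^2 + 20*k) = k*(k + 3)*(k^2 - 9*k + 20) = k*(k - 4)*(k + 3)*(k - 5)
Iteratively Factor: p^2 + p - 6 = (p + 3)*(p - 2)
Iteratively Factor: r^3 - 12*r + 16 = (r - 2)*(r^2 + 2*r - 8) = (r - 2)*(r + 4)*(r - 2)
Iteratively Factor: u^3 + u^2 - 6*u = (u - 2)*(u^2 + 3*u) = (u - 2)*(u + 3)*(u)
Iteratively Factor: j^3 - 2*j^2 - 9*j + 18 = (j - 2)*(j^2 - 9) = (j - 3)*(j - 2)*(j + 3)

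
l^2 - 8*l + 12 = (l - 6)*(l - 2)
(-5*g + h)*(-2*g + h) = 10*g^2 - 7*g*h + h^2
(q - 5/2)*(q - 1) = q^2 - 7*q/2 + 5/2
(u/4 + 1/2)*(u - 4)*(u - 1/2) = u^3/4 - 5*u^2/8 - 7*u/4 + 1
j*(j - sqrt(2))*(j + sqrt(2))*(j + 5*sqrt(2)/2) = j^4 + 5*sqrt(2)*j^3/2 - 2*j^2 - 5*sqrt(2)*j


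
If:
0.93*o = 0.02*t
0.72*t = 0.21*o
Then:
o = 0.00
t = 0.00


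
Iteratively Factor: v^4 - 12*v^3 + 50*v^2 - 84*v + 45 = (v - 1)*(v^3 - 11*v^2 + 39*v - 45) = (v - 3)*(v - 1)*(v^2 - 8*v + 15) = (v - 5)*(v - 3)*(v - 1)*(v - 3)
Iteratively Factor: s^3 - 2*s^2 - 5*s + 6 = (s - 1)*(s^2 - s - 6) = (s - 3)*(s - 1)*(s + 2)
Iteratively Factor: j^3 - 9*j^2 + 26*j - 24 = (j - 3)*(j^2 - 6*j + 8) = (j - 3)*(j - 2)*(j - 4)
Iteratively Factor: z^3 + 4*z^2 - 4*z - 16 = (z + 4)*(z^2 - 4) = (z + 2)*(z + 4)*(z - 2)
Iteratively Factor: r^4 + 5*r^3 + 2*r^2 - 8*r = (r - 1)*(r^3 + 6*r^2 + 8*r) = (r - 1)*(r + 4)*(r^2 + 2*r) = r*(r - 1)*(r + 4)*(r + 2)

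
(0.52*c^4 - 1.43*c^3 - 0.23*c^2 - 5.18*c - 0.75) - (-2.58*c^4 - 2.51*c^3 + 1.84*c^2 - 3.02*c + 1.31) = 3.1*c^4 + 1.08*c^3 - 2.07*c^2 - 2.16*c - 2.06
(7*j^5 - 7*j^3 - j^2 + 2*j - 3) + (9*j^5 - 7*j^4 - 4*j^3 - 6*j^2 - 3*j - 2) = 16*j^5 - 7*j^4 - 11*j^3 - 7*j^2 - j - 5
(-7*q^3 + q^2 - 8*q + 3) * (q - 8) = -7*q^4 + 57*q^3 - 16*q^2 + 67*q - 24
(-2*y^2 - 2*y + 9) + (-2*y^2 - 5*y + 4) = -4*y^2 - 7*y + 13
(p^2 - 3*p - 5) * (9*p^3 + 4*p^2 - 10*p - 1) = 9*p^5 - 23*p^4 - 67*p^3 + 9*p^2 + 53*p + 5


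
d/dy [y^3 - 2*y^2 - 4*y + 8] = 3*y^2 - 4*y - 4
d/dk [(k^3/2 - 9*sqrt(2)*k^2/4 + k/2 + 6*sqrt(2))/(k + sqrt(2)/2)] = (4*k^3 - 6*sqrt(2)*k^2 - 18*k - 23*sqrt(2))/(2*(2*k^2 + 2*sqrt(2)*k + 1))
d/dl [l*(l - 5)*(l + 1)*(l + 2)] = 4*l^3 - 6*l^2 - 26*l - 10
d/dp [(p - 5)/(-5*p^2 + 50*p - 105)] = (-p^2 + 10*p + 2*(p - 5)^2 - 21)/(5*(p^2 - 10*p + 21)^2)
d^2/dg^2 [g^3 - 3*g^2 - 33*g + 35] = 6*g - 6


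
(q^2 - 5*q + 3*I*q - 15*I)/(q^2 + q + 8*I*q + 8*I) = (q^2 + q*(-5 + 3*I) - 15*I)/(q^2 + q*(1 + 8*I) + 8*I)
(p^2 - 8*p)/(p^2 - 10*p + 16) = p/(p - 2)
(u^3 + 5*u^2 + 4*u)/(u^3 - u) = (u + 4)/(u - 1)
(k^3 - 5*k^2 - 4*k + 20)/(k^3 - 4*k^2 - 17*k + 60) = (k^2 - 4)/(k^2 + k - 12)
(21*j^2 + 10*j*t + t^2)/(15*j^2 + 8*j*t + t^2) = (7*j + t)/(5*j + t)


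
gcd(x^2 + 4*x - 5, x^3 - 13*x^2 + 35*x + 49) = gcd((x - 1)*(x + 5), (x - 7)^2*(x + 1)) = 1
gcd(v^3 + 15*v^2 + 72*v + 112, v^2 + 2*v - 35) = v + 7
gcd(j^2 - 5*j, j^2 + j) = j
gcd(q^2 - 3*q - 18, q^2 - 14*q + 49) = 1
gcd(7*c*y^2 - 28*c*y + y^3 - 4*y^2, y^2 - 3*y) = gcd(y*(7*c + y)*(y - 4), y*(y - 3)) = y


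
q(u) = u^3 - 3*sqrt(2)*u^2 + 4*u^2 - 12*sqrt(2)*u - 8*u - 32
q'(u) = 3*u^2 - 6*sqrt(2)*u + 8*u - 12*sqrt(2) - 8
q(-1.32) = -1.76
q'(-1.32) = -19.10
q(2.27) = -78.24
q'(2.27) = -10.61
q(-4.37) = -10.97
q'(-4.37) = 34.44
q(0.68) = -48.78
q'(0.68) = -23.91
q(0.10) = -34.50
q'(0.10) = -24.99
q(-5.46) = -65.67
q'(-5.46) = 67.11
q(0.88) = -53.48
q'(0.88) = -23.07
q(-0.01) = -31.75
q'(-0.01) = -24.97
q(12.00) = 1361.41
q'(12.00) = 401.21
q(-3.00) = 13.73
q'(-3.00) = 3.49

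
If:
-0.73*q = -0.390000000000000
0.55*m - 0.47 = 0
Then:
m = 0.85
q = 0.53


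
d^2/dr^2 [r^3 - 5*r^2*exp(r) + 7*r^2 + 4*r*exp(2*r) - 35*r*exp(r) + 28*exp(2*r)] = -5*r^2*exp(r) + 16*r*exp(2*r) - 55*r*exp(r) + 6*r + 128*exp(2*r) - 80*exp(r) + 14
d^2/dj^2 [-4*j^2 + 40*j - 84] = -8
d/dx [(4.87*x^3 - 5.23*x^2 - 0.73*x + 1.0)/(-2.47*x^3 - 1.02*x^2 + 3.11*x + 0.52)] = (-17.8855*x^4 + 26.6852*x^3 - 2.0027*x^2 - 3.3992*x - 3.4896)/(6.1009*x^6 + 5.0388*x^5 - 14.323*x^4 - 8.9132*x^3 + 8.6113*x^2 + 3.2344*x + 0.2704)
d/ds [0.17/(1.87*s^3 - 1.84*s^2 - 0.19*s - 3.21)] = (-0.9537*s^2 + 0.6256*s + 0.0323)/(-1.87*s^3 + 1.84*s^2 + 0.19*s + 3.21)^2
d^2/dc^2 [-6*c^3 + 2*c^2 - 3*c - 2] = 4 - 36*c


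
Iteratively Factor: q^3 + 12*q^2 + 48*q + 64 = (q + 4)*(q^2 + 8*q + 16) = (q + 4)^2*(q + 4)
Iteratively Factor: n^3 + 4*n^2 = (n)*(n^2 + 4*n) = n*(n + 4)*(n)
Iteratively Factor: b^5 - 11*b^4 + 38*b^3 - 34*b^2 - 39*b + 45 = (b - 1)*(b^4 - 10*b^3 + 28*b^2 - 6*b - 45) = (b - 3)*(b - 1)*(b^3 - 7*b^2 + 7*b + 15) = (b - 3)^2*(b - 1)*(b^2 - 4*b - 5) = (b - 3)^2*(b - 1)*(b + 1)*(b - 5)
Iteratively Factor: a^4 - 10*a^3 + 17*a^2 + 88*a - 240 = (a - 5)*(a^3 - 5*a^2 - 8*a + 48) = (a - 5)*(a - 4)*(a^2 - a - 12) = (a - 5)*(a - 4)*(a + 3)*(a - 4)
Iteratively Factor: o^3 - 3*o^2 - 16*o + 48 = (o - 4)*(o^2 + o - 12) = (o - 4)*(o - 3)*(o + 4)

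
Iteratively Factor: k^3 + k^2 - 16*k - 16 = (k + 4)*(k^2 - 3*k - 4) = (k - 4)*(k + 4)*(k + 1)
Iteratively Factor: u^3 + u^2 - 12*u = (u)*(u^2 + u - 12) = u*(u - 3)*(u + 4)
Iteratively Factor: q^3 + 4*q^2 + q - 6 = (q - 1)*(q^2 + 5*q + 6) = (q - 1)*(q + 2)*(q + 3)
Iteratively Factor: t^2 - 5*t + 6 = (t - 3)*(t - 2)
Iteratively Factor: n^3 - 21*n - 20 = (n - 5)*(n^2 + 5*n + 4) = (n - 5)*(n + 4)*(n + 1)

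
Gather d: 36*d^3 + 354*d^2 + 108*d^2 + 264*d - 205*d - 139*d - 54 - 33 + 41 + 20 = 36*d^3 + 462*d^2 - 80*d - 26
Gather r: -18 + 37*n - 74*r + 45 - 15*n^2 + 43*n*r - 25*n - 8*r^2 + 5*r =-15*n^2 + 12*n - 8*r^2 + r*(43*n - 69) + 27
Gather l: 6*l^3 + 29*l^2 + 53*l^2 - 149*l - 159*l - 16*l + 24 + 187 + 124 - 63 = 6*l^3 + 82*l^2 - 324*l + 272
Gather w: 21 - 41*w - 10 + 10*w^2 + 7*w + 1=10*w^2 - 34*w + 12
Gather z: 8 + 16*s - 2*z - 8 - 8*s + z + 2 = 8*s - z + 2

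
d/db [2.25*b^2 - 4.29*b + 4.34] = 4.5*b - 4.29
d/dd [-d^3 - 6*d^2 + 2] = 3*d*(-d - 4)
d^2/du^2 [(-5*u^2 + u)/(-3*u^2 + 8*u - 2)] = 2*(111*u^3 - 90*u^2 + 18*u + 4)/(27*u^6 - 216*u^5 + 630*u^4 - 800*u^3 + 420*u^2 - 96*u + 8)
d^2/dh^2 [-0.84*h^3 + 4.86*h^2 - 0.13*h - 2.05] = 9.72 - 5.04*h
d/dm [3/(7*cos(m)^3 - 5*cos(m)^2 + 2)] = 3*(21*cos(m) - 10)*sin(m)*cos(m)/(7*cos(m)^3 - 5*cos(m)^2 + 2)^2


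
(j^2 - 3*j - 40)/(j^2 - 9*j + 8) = (j + 5)/(j - 1)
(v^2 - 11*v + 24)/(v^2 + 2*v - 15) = (v - 8)/(v + 5)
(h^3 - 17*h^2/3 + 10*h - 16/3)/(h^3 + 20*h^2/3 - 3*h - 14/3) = (3*h^2 - 14*h + 16)/(3*h^2 + 23*h + 14)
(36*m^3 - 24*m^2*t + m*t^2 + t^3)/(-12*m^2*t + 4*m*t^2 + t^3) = (-3*m + t)/t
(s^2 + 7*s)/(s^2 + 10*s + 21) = s/(s + 3)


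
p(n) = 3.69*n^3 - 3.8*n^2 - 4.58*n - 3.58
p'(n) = 11.07*n^2 - 7.6*n - 4.58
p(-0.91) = -5.34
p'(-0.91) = 11.50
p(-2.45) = -69.43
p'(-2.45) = 80.49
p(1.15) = -8.26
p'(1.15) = 1.32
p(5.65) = 514.77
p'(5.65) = 305.86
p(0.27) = -5.02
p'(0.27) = -5.82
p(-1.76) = -27.41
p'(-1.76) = 43.09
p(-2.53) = -76.07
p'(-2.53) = 85.51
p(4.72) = 278.16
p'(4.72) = 206.17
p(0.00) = -3.58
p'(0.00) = -4.58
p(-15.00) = -13243.63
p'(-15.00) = 2600.17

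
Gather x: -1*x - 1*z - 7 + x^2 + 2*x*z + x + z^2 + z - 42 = x^2 + 2*x*z + z^2 - 49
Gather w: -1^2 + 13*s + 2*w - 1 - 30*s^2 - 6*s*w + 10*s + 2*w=-30*s^2 + 23*s + w*(4 - 6*s) - 2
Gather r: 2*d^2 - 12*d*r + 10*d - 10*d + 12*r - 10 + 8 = 2*d^2 + r*(12 - 12*d) - 2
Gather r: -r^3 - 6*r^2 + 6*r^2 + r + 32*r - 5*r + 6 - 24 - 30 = -r^3 + 28*r - 48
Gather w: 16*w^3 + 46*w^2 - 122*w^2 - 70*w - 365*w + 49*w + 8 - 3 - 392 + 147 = 16*w^3 - 76*w^2 - 386*w - 240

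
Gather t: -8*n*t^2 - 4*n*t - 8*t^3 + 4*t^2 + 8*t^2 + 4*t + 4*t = -8*t^3 + t^2*(12 - 8*n) + t*(8 - 4*n)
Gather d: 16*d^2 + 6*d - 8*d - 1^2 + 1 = 16*d^2 - 2*d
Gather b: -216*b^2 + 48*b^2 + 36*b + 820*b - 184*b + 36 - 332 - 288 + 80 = -168*b^2 + 672*b - 504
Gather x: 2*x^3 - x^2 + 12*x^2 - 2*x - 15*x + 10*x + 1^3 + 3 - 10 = 2*x^3 + 11*x^2 - 7*x - 6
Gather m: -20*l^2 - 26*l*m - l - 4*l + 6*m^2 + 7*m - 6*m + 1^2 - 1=-20*l^2 - 5*l + 6*m^2 + m*(1 - 26*l)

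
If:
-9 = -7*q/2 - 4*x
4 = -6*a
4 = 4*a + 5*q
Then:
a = -2/3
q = 4/3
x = 13/12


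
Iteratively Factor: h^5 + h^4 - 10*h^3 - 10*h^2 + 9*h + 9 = (h + 1)*(h^4 - 10*h^2 + 9) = (h - 1)*(h + 1)*(h^3 + h^2 - 9*h - 9) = (h - 3)*(h - 1)*(h + 1)*(h^2 + 4*h + 3) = (h - 3)*(h - 1)*(h + 1)^2*(h + 3)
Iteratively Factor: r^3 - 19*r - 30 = (r - 5)*(r^2 + 5*r + 6) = (r - 5)*(r + 2)*(r + 3)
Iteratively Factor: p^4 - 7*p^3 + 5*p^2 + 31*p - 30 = (p - 3)*(p^3 - 4*p^2 - 7*p + 10) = (p - 5)*(p - 3)*(p^2 + p - 2) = (p - 5)*(p - 3)*(p - 1)*(p + 2)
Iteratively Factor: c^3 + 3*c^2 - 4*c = (c - 1)*(c^2 + 4*c) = c*(c - 1)*(c + 4)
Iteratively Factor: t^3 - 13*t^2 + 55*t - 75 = (t - 3)*(t^2 - 10*t + 25) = (t - 5)*(t - 3)*(t - 5)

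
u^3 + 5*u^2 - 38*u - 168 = (u - 6)*(u + 4)*(u + 7)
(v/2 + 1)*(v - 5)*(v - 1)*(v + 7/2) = v^4/2 - v^3/4 - 21*v^2/2 - 29*v/4 + 35/2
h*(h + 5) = h^2 + 5*h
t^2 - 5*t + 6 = (t - 3)*(t - 2)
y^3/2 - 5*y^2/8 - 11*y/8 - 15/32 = (y/2 + 1/4)*(y - 5/2)*(y + 3/4)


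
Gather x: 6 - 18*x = 6 - 18*x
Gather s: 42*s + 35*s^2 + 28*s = 35*s^2 + 70*s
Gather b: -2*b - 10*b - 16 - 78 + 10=-12*b - 84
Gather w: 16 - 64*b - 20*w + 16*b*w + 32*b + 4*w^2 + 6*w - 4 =-32*b + 4*w^2 + w*(16*b - 14) + 12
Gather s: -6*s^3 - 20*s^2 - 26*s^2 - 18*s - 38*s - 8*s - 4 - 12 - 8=-6*s^3 - 46*s^2 - 64*s - 24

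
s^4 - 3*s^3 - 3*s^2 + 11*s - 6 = (s - 3)*(s - 1)^2*(s + 2)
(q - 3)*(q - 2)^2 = q^3 - 7*q^2 + 16*q - 12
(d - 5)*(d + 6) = d^2 + d - 30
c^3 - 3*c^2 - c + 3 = (c - 3)*(c - 1)*(c + 1)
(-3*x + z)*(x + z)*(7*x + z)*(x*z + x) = -21*x^4*z - 21*x^4 - 17*x^3*z^2 - 17*x^3*z + 5*x^2*z^3 + 5*x^2*z^2 + x*z^4 + x*z^3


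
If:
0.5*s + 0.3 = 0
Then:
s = -0.60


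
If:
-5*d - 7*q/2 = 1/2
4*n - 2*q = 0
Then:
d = -7*q/10 - 1/10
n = q/2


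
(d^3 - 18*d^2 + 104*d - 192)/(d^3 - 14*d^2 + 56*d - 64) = (d - 6)/(d - 2)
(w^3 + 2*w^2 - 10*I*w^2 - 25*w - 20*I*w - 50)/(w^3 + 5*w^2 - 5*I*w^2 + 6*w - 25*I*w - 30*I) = (w - 5*I)/(w + 3)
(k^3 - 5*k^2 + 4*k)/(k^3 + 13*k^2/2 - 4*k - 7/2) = 2*k*(k - 4)/(2*k^2 + 15*k + 7)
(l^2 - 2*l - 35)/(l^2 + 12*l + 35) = (l - 7)/(l + 7)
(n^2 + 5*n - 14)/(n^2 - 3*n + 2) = (n + 7)/(n - 1)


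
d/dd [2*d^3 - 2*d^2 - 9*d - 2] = 6*d^2 - 4*d - 9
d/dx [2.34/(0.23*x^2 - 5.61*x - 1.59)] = (13.1274 - 1.0764*x)/(-0.23*x^2 + 5.61*x + 1.59)^2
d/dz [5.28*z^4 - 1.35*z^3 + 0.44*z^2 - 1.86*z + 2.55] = 21.12*z^3 - 4.05*z^2 + 0.88*z - 1.86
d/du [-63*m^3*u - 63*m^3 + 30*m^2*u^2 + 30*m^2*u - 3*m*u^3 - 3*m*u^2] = 3*m*(-21*m^2 + 20*m*u + 10*m - 3*u^2 - 2*u)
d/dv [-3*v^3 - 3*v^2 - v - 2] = -9*v^2 - 6*v - 1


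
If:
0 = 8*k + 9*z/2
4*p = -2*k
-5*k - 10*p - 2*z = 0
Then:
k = 0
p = 0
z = 0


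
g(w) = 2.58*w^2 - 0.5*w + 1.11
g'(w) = 5.16*w - 0.5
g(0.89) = 2.71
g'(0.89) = 4.09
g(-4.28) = 50.51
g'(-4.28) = -22.58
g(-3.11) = 27.62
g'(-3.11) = -16.55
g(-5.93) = 94.80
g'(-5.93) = -31.10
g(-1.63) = 8.78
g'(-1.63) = -8.91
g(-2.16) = 14.23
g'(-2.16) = -11.65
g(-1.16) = 5.16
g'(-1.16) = -6.49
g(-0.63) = 2.45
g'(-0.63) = -3.75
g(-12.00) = 378.63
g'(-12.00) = -62.42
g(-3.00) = 25.83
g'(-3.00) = -15.98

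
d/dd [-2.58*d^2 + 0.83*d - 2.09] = 0.83 - 5.16*d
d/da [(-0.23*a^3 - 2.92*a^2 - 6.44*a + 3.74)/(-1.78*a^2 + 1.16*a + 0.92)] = (0.4094*a^4 - 0.5336*a^3 - 15.4852*a^2 + 7.9416*a - 10.2632)/(3.1684*a^4 - 4.1296*a^3 - 1.9296*a^2 + 2.1344*a + 0.8464)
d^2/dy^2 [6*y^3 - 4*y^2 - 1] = 36*y - 8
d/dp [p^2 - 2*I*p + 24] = 2*p - 2*I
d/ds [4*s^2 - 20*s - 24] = 8*s - 20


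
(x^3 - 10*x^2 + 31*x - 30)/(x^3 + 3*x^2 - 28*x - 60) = (x^2 - 5*x + 6)/(x^2 + 8*x + 12)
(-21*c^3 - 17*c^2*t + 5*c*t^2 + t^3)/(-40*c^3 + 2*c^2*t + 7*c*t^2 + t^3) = (-21*c^3 - 17*c^2*t + 5*c*t^2 + t^3)/(-40*c^3 + 2*c^2*t + 7*c*t^2 + t^3)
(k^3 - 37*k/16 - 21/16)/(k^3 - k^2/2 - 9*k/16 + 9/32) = 2*(4*k^2 - 3*k - 7)/(8*k^2 - 10*k + 3)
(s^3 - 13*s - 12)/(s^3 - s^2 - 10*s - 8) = (s + 3)/(s + 2)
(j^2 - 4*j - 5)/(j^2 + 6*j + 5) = (j - 5)/(j + 5)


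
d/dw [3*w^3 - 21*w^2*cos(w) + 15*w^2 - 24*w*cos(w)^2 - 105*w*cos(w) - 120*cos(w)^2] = 21*w^2*sin(w) + 9*w^2 + 105*w*sin(w) + 24*w*sin(2*w) - 42*w*cos(w) + 30*w + 120*sin(2*w) - 24*cos(w)^2 - 105*cos(w)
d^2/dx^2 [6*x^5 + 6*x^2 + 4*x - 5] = 120*x^3 + 12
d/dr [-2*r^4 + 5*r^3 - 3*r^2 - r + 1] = -8*r^3 + 15*r^2 - 6*r - 1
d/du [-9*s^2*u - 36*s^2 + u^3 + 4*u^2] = -9*s^2 + 3*u^2 + 8*u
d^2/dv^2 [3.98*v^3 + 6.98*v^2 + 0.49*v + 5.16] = 23.88*v + 13.96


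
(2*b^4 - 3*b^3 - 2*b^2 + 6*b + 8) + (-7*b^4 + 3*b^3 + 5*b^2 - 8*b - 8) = -5*b^4 + 3*b^2 - 2*b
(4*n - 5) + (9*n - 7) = 13*n - 12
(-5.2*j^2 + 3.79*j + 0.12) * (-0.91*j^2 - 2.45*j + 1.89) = 4.732*j^4 + 9.2911*j^3 - 19.2227*j^2 + 6.8691*j + 0.2268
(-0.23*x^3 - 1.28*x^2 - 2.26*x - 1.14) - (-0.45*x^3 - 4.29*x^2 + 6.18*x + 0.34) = 0.22*x^3 + 3.01*x^2 - 8.44*x - 1.48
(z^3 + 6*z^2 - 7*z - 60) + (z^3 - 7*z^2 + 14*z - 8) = 2*z^3 - z^2 + 7*z - 68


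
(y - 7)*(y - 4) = y^2 - 11*y + 28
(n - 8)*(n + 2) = n^2 - 6*n - 16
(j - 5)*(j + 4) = j^2 - j - 20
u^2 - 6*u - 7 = (u - 7)*(u + 1)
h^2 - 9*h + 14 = (h - 7)*(h - 2)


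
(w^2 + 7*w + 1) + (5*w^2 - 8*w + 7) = 6*w^2 - w + 8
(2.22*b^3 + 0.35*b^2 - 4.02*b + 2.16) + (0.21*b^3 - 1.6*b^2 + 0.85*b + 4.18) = 2.43*b^3 - 1.25*b^2 - 3.17*b + 6.34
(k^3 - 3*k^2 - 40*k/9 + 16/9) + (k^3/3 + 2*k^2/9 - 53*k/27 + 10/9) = 4*k^3/3 - 25*k^2/9 - 173*k/27 + 26/9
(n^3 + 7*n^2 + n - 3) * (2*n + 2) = 2*n^4 + 16*n^3 + 16*n^2 - 4*n - 6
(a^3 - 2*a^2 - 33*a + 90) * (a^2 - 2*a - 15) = a^5 - 4*a^4 - 44*a^3 + 186*a^2 + 315*a - 1350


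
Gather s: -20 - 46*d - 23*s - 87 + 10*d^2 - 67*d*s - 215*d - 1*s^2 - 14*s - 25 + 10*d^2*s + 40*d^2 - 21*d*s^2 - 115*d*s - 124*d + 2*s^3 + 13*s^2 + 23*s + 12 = 50*d^2 - 385*d + 2*s^3 + s^2*(12 - 21*d) + s*(10*d^2 - 182*d - 14) - 120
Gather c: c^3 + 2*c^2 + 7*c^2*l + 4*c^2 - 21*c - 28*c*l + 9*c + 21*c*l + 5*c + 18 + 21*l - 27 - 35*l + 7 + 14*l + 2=c^3 + c^2*(7*l + 6) + c*(-7*l - 7)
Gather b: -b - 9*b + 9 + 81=90 - 10*b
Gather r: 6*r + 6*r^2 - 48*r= 6*r^2 - 42*r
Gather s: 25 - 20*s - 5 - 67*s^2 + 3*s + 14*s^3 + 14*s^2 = 14*s^3 - 53*s^2 - 17*s + 20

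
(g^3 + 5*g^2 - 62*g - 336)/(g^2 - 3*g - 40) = (g^2 + 13*g + 42)/(g + 5)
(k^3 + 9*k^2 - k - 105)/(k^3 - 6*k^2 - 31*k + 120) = (k + 7)/(k - 8)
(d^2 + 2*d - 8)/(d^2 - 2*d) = (d + 4)/d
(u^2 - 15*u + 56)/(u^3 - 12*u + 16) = (u^2 - 15*u + 56)/(u^3 - 12*u + 16)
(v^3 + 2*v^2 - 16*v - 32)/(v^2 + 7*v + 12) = (v^2 - 2*v - 8)/(v + 3)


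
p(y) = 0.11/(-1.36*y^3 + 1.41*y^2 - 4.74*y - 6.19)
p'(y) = 0.11*(4.08*y^2 - 2.82*y + 4.74)/(-1.36*y^3 + 1.41*y^2 - 4.74*y - 6.19)^2 = (0.4488*y^2 - 0.3102*y + 0.5214)/(1.36*y^3 - 1.41*y^2 + 4.74*y + 6.19)^2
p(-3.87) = 0.00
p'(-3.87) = 0.00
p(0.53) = -0.01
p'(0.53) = 0.01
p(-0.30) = -0.02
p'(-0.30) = 0.03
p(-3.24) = 0.00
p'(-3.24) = 0.00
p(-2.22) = 0.00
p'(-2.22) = 0.00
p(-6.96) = 0.00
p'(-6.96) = 0.00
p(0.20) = -0.02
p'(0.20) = 0.01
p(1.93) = -0.01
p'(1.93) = 0.00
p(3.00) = -0.00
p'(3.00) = 0.00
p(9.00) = -0.00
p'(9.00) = 0.00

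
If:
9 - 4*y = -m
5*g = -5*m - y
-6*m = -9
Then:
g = -81/40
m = 3/2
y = 21/8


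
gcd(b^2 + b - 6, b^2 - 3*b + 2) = b - 2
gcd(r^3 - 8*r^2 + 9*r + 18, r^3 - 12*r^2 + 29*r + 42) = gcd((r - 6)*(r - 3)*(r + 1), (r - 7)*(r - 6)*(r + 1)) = r^2 - 5*r - 6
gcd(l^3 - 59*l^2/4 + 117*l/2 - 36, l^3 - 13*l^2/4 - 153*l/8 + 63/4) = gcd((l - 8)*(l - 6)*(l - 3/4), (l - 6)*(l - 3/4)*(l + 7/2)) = l^2 - 27*l/4 + 9/2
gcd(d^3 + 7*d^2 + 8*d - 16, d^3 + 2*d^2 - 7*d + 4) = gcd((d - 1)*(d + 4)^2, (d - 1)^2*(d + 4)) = d^2 + 3*d - 4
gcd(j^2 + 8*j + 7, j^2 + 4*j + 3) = j + 1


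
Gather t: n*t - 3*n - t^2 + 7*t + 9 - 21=-3*n - t^2 + t*(n + 7) - 12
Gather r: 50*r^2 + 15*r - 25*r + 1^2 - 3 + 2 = 50*r^2 - 10*r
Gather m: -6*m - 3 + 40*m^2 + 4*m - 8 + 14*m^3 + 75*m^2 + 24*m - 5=14*m^3 + 115*m^2 + 22*m - 16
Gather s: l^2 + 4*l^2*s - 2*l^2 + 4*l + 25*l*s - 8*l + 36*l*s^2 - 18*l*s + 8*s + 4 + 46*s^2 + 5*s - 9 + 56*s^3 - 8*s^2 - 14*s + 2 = -l^2 - 4*l + 56*s^3 + s^2*(36*l + 38) + s*(4*l^2 + 7*l - 1) - 3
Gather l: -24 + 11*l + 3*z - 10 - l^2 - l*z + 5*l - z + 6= -l^2 + l*(16 - z) + 2*z - 28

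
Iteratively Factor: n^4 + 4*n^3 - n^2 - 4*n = (n - 1)*(n^3 + 5*n^2 + 4*n) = (n - 1)*(n + 4)*(n^2 + n) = (n - 1)*(n + 1)*(n + 4)*(n)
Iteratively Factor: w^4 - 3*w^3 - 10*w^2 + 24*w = (w)*(w^3 - 3*w^2 - 10*w + 24) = w*(w - 2)*(w^2 - w - 12) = w*(w - 4)*(w - 2)*(w + 3)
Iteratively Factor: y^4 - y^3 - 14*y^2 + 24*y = (y + 4)*(y^3 - 5*y^2 + 6*y) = (y - 3)*(y + 4)*(y^2 - 2*y) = (y - 3)*(y - 2)*(y + 4)*(y)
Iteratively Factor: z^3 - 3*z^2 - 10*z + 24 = (z - 2)*(z^2 - z - 12) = (z - 4)*(z - 2)*(z + 3)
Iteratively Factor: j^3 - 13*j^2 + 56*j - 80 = (j - 4)*(j^2 - 9*j + 20) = (j - 4)^2*(j - 5)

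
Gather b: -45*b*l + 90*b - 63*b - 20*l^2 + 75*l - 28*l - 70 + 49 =b*(27 - 45*l) - 20*l^2 + 47*l - 21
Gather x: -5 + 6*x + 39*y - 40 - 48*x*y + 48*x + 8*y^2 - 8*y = x*(54 - 48*y) + 8*y^2 + 31*y - 45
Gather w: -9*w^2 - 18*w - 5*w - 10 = -9*w^2 - 23*w - 10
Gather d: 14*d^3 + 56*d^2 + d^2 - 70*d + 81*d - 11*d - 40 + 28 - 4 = 14*d^3 + 57*d^2 - 16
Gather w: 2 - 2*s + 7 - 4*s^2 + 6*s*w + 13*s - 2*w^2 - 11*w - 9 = -4*s^2 + 11*s - 2*w^2 + w*(6*s - 11)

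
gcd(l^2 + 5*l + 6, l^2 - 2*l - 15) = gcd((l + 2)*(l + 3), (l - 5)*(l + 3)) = l + 3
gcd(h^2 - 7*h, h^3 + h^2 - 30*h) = h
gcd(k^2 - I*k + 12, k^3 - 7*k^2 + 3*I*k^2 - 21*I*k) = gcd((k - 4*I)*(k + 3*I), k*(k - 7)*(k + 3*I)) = k + 3*I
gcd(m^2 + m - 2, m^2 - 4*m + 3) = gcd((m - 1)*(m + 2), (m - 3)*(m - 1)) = m - 1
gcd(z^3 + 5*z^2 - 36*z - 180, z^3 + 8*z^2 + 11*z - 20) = z + 5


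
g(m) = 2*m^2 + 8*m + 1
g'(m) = 4*m + 8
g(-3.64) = -1.62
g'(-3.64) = -6.56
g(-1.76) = -6.88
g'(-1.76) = 0.96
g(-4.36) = 4.14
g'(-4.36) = -9.44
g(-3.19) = -4.17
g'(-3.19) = -4.76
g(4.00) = 65.00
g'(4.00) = 24.00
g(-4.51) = 5.60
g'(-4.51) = -10.04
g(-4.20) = 2.68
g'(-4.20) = -8.80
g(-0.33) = -1.42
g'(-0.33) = 6.68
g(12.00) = 385.00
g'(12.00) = 56.00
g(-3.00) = -5.00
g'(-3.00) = -4.00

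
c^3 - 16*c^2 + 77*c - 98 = (c - 7)^2*(c - 2)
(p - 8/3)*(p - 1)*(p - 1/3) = p^3 - 4*p^2 + 35*p/9 - 8/9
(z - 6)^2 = z^2 - 12*z + 36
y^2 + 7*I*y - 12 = (y + 3*I)*(y + 4*I)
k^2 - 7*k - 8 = (k - 8)*(k + 1)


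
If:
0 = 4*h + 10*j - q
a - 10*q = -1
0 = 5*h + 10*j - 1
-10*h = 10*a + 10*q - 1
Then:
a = -9/10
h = 99/100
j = -79/200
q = 1/100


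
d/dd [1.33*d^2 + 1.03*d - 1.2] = 2.66*d + 1.03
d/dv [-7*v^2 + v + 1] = 1 - 14*v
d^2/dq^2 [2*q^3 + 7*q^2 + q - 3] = 12*q + 14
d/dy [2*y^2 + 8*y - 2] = 4*y + 8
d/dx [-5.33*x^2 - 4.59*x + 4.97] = -10.66*x - 4.59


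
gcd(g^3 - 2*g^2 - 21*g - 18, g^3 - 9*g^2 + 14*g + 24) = g^2 - 5*g - 6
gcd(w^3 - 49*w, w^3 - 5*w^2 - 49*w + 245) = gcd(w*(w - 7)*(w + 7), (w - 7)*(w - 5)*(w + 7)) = w^2 - 49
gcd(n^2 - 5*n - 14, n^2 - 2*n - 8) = n + 2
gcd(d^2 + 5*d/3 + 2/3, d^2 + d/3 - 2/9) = d + 2/3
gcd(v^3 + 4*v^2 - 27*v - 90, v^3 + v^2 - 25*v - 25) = v - 5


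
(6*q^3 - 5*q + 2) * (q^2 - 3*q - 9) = 6*q^5 - 18*q^4 - 59*q^3 + 17*q^2 + 39*q - 18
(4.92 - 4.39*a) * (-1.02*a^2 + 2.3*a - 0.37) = 4.4778*a^3 - 15.1154*a^2 + 12.9403*a - 1.8204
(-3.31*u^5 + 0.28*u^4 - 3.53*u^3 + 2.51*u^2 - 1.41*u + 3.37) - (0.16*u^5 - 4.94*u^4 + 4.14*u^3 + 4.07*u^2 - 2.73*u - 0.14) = -3.47*u^5 + 5.22*u^4 - 7.67*u^3 - 1.56*u^2 + 1.32*u + 3.51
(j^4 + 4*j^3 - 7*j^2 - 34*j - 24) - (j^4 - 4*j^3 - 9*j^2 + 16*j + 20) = 8*j^3 + 2*j^2 - 50*j - 44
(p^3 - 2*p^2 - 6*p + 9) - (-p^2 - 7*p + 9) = p^3 - p^2 + p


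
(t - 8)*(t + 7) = t^2 - t - 56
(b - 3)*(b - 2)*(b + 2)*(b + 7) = b^4 + 4*b^3 - 25*b^2 - 16*b + 84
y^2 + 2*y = y*(y + 2)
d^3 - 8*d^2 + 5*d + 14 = (d - 7)*(d - 2)*(d + 1)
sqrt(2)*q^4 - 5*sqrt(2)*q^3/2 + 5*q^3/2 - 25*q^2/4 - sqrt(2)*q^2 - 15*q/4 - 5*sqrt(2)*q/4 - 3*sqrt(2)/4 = (q - 3)*(q + 1/2)*(q + sqrt(2))*(sqrt(2)*q + 1/2)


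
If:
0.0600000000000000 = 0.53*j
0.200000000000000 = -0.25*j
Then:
No Solution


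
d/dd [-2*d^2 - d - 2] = -4*d - 1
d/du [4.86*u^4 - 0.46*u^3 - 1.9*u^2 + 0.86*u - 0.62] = 19.44*u^3 - 1.38*u^2 - 3.8*u + 0.86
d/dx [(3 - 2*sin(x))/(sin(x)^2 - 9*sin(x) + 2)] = (-6*sin(x) - cos(2*x) + 24)*cos(x)/(sin(x)^2 - 9*sin(x) + 2)^2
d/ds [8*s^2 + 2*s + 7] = 16*s + 2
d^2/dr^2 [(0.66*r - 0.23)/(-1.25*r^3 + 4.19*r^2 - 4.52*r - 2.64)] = (-6.1875*r^5 + 25.053*r^4 - 34.990052*r^3 + 58.160418*r^2 - 74.49348*r + 30.237616)/(1.953125*r^9 - 19.640625*r^8 + 87.022875*r^7 - 203.226059*r^6 + 231.712716*r^5 - 28.269816*r^4 - 181.509184*r^3 + 74.2008959999999*r^2 + 94.507776*r + 18.399744)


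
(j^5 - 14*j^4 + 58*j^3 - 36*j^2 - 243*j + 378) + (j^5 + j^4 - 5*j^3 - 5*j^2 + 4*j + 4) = 2*j^5 - 13*j^4 + 53*j^3 - 41*j^2 - 239*j + 382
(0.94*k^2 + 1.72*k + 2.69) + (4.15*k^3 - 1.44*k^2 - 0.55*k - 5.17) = 4.15*k^3 - 0.5*k^2 + 1.17*k - 2.48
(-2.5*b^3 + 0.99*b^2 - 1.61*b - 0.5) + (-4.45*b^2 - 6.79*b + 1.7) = -2.5*b^3 - 3.46*b^2 - 8.4*b + 1.2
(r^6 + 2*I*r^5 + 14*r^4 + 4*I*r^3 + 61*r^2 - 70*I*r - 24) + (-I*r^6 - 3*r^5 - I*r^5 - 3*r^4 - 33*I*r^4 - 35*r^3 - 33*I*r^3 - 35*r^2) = r^6 - I*r^6 - 3*r^5 + I*r^5 + 11*r^4 - 33*I*r^4 - 35*r^3 - 29*I*r^3 + 26*r^2 - 70*I*r - 24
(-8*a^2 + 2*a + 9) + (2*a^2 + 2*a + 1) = -6*a^2 + 4*a + 10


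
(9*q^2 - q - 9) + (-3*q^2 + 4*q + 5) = 6*q^2 + 3*q - 4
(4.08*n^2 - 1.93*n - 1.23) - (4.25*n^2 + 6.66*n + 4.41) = -0.17*n^2 - 8.59*n - 5.64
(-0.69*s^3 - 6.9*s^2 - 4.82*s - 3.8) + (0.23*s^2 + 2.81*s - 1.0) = -0.69*s^3 - 6.67*s^2 - 2.01*s - 4.8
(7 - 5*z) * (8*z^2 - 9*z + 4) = -40*z^3 + 101*z^2 - 83*z + 28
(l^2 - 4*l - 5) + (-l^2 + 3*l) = -l - 5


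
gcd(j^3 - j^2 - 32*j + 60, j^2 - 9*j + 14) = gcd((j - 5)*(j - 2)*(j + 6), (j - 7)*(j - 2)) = j - 2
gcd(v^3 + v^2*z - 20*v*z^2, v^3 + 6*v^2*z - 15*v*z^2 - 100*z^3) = -v^2 - v*z + 20*z^2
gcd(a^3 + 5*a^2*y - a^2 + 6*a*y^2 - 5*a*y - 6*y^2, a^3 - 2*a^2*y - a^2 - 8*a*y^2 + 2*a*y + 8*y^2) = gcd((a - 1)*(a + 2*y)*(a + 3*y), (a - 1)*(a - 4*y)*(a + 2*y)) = a^2 + 2*a*y - a - 2*y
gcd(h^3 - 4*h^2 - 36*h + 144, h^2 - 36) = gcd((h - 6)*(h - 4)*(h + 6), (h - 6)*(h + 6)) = h^2 - 36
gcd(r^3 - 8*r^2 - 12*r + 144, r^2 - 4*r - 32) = r + 4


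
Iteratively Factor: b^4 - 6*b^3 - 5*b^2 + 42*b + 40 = (b + 2)*(b^3 - 8*b^2 + 11*b + 20) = (b - 5)*(b + 2)*(b^2 - 3*b - 4) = (b - 5)*(b - 4)*(b + 2)*(b + 1)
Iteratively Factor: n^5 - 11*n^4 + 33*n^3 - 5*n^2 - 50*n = (n - 5)*(n^4 - 6*n^3 + 3*n^2 + 10*n) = (n - 5)*(n - 2)*(n^3 - 4*n^2 - 5*n) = (n - 5)*(n - 2)*(n + 1)*(n^2 - 5*n) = n*(n - 5)*(n - 2)*(n + 1)*(n - 5)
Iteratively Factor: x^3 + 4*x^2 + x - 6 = (x + 2)*(x^2 + 2*x - 3) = (x + 2)*(x + 3)*(x - 1)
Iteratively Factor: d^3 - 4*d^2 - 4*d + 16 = (d - 2)*(d^2 - 2*d - 8) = (d - 4)*(d - 2)*(d + 2)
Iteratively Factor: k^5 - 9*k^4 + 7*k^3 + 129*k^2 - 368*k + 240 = (k - 1)*(k^4 - 8*k^3 - k^2 + 128*k - 240) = (k - 3)*(k - 1)*(k^3 - 5*k^2 - 16*k + 80) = (k - 3)*(k - 1)*(k + 4)*(k^2 - 9*k + 20) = (k - 5)*(k - 3)*(k - 1)*(k + 4)*(k - 4)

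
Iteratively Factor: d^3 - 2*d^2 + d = (d - 1)*(d^2 - d) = (d - 1)^2*(d)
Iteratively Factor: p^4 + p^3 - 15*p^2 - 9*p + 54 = (p + 3)*(p^3 - 2*p^2 - 9*p + 18) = (p + 3)^2*(p^2 - 5*p + 6) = (p - 2)*(p + 3)^2*(p - 3)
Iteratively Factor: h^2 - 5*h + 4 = (h - 4)*(h - 1)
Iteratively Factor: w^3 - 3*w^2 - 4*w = (w - 4)*(w^2 + w) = w*(w - 4)*(w + 1)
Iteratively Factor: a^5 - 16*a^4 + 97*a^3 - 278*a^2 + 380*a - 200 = (a - 2)*(a^4 - 14*a^3 + 69*a^2 - 140*a + 100) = (a - 2)^2*(a^3 - 12*a^2 + 45*a - 50) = (a - 5)*(a - 2)^2*(a^2 - 7*a + 10) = (a - 5)^2*(a - 2)^2*(a - 2)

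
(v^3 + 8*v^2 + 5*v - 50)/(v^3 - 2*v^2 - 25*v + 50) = (v + 5)/(v - 5)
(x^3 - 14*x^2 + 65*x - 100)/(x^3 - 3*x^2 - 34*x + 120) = (x - 5)/(x + 6)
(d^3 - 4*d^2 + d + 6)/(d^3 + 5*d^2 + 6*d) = (d^3 - 4*d^2 + d + 6)/(d*(d^2 + 5*d + 6))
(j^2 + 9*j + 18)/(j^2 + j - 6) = (j + 6)/(j - 2)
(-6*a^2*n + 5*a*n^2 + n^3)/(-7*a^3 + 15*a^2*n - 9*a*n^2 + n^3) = n*(6*a + n)/(7*a^2 - 8*a*n + n^2)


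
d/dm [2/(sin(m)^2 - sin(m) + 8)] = 2*(1 - 2*sin(m))*cos(m)/(sin(m)^2 - sin(m) + 8)^2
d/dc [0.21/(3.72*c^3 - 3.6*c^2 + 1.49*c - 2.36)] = (-2.3436*c^2 + 1.512*c - 0.3129)/(3.72*c^3 - 3.6*c^2 + 1.49*c - 2.36)^2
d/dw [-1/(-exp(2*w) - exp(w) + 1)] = (-2*exp(w) - 1)*exp(w)/(exp(2*w) + exp(w) - 1)^2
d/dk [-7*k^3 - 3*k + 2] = -21*k^2 - 3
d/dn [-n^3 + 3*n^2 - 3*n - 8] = -3*n^2 + 6*n - 3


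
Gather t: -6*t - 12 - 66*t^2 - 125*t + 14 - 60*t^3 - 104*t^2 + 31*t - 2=-60*t^3 - 170*t^2 - 100*t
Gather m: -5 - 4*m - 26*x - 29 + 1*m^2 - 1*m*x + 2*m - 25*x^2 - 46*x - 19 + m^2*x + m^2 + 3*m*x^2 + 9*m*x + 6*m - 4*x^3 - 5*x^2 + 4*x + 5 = m^2*(x + 2) + m*(3*x^2 + 8*x + 4) - 4*x^3 - 30*x^2 - 68*x - 48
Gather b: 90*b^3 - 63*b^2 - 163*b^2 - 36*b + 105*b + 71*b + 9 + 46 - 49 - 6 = 90*b^3 - 226*b^2 + 140*b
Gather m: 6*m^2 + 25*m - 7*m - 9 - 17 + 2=6*m^2 + 18*m - 24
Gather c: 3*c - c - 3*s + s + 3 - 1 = 2*c - 2*s + 2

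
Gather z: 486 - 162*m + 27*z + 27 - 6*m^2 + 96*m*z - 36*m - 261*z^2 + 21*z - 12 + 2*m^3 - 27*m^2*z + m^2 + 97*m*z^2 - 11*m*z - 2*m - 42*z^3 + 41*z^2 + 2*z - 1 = 2*m^3 - 5*m^2 - 200*m - 42*z^3 + z^2*(97*m - 220) + z*(-27*m^2 + 85*m + 50) + 500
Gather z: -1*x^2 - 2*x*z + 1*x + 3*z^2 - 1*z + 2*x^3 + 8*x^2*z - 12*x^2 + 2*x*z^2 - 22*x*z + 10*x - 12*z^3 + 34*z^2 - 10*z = 2*x^3 - 13*x^2 + 11*x - 12*z^3 + z^2*(2*x + 37) + z*(8*x^2 - 24*x - 11)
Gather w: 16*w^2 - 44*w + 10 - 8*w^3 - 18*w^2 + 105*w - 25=-8*w^3 - 2*w^2 + 61*w - 15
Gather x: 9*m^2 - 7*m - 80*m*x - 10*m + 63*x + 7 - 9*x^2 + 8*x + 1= 9*m^2 - 17*m - 9*x^2 + x*(71 - 80*m) + 8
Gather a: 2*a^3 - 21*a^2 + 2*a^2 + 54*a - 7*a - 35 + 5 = 2*a^3 - 19*a^2 + 47*a - 30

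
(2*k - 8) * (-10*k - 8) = -20*k^2 + 64*k + 64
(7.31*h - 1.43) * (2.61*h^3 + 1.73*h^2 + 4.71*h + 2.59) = 19.0791*h^4 + 8.914*h^3 + 31.9562*h^2 + 12.1976*h - 3.7037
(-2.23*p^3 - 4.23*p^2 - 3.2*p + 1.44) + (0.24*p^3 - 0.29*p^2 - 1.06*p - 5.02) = -1.99*p^3 - 4.52*p^2 - 4.26*p - 3.58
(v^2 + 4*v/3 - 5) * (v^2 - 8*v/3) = v^4 - 4*v^3/3 - 77*v^2/9 + 40*v/3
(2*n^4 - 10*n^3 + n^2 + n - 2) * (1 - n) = -2*n^5 + 12*n^4 - 11*n^3 + 3*n - 2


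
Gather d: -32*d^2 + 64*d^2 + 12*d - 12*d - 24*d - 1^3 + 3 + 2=32*d^2 - 24*d + 4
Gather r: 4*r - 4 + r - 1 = 5*r - 5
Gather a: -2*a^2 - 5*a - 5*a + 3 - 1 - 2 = -2*a^2 - 10*a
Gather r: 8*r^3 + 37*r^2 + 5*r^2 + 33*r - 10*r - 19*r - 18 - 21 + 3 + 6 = 8*r^3 + 42*r^2 + 4*r - 30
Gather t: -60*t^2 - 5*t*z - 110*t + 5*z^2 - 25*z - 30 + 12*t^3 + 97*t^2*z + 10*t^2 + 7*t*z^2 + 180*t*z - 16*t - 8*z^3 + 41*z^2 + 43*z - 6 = 12*t^3 + t^2*(97*z - 50) + t*(7*z^2 + 175*z - 126) - 8*z^3 + 46*z^2 + 18*z - 36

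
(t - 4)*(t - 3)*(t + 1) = t^3 - 6*t^2 + 5*t + 12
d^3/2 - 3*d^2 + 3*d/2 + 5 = (d/2 + 1/2)*(d - 5)*(d - 2)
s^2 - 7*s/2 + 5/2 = (s - 5/2)*(s - 1)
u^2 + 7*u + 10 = (u + 2)*(u + 5)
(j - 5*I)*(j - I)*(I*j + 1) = I*j^3 + 7*j^2 - 11*I*j - 5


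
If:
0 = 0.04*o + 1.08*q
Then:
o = -27.0*q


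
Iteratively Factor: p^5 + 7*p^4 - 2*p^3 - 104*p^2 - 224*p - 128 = (p + 2)*(p^4 + 5*p^3 - 12*p^2 - 80*p - 64) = (p + 2)*(p + 4)*(p^3 + p^2 - 16*p - 16) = (p - 4)*(p + 2)*(p + 4)*(p^2 + 5*p + 4) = (p - 4)*(p + 1)*(p + 2)*(p + 4)*(p + 4)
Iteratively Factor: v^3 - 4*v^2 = (v)*(v^2 - 4*v) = v*(v - 4)*(v)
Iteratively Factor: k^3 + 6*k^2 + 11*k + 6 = (k + 1)*(k^2 + 5*k + 6) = (k + 1)*(k + 2)*(k + 3)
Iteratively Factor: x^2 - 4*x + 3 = (x - 3)*(x - 1)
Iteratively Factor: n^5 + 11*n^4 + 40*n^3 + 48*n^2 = (n + 4)*(n^4 + 7*n^3 + 12*n^2) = (n + 4)^2*(n^3 + 3*n^2) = (n + 3)*(n + 4)^2*(n^2) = n*(n + 3)*(n + 4)^2*(n)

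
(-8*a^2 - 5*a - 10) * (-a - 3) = 8*a^3 + 29*a^2 + 25*a + 30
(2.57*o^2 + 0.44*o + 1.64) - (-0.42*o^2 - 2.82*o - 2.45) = 2.99*o^2 + 3.26*o + 4.09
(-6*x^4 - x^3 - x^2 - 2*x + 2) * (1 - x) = 6*x^5 - 5*x^4 + x^2 - 4*x + 2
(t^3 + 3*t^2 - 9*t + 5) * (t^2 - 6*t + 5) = t^5 - 3*t^4 - 22*t^3 + 74*t^2 - 75*t + 25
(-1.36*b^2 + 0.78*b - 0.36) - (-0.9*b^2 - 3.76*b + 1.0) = -0.46*b^2 + 4.54*b - 1.36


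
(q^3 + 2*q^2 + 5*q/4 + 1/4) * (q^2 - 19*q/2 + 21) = q^5 - 15*q^4/2 + 13*q^3/4 + 243*q^2/8 + 191*q/8 + 21/4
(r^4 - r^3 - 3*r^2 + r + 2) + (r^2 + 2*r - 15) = r^4 - r^3 - 2*r^2 + 3*r - 13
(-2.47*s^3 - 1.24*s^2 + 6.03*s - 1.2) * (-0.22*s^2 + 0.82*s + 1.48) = 0.5434*s^5 - 1.7526*s^4 - 5.999*s^3 + 3.3734*s^2 + 7.9404*s - 1.776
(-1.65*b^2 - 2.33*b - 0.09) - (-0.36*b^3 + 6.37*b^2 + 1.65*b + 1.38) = 0.36*b^3 - 8.02*b^2 - 3.98*b - 1.47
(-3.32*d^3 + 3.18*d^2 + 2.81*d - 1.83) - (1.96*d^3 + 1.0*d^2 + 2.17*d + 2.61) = -5.28*d^3 + 2.18*d^2 + 0.64*d - 4.44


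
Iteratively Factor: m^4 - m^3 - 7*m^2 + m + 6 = (m + 2)*(m^3 - 3*m^2 - m + 3) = (m - 1)*(m + 2)*(m^2 - 2*m - 3) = (m - 1)*(m + 1)*(m + 2)*(m - 3)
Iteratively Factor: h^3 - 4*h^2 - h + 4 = (h + 1)*(h^2 - 5*h + 4) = (h - 1)*(h + 1)*(h - 4)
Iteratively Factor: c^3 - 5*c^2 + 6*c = (c)*(c^2 - 5*c + 6) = c*(c - 3)*(c - 2)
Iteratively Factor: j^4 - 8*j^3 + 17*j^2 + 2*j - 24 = (j - 3)*(j^3 - 5*j^2 + 2*j + 8) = (j - 3)*(j + 1)*(j^2 - 6*j + 8) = (j - 4)*(j - 3)*(j + 1)*(j - 2)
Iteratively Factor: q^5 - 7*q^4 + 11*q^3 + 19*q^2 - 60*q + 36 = (q + 2)*(q^4 - 9*q^3 + 29*q^2 - 39*q + 18) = (q - 3)*(q + 2)*(q^3 - 6*q^2 + 11*q - 6) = (q - 3)*(q - 2)*(q + 2)*(q^2 - 4*q + 3) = (q - 3)*(q - 2)*(q - 1)*(q + 2)*(q - 3)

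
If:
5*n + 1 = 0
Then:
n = -1/5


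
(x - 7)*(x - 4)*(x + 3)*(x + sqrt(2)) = x^4 - 8*x^3 + sqrt(2)*x^3 - 8*sqrt(2)*x^2 - 5*x^2 - 5*sqrt(2)*x + 84*x + 84*sqrt(2)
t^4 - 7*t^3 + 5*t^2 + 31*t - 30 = (t - 5)*(t - 3)*(t - 1)*(t + 2)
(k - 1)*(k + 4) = k^2 + 3*k - 4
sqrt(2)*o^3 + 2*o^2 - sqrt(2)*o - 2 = (o - 1)*(o + sqrt(2))*(sqrt(2)*o + sqrt(2))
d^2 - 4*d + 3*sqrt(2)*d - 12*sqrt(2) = (d - 4)*(d + 3*sqrt(2))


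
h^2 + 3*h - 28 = (h - 4)*(h + 7)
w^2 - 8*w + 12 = (w - 6)*(w - 2)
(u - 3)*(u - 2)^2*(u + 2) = u^4 - 5*u^3 + 2*u^2 + 20*u - 24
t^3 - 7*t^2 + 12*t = t*(t - 4)*(t - 3)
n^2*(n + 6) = n^3 + 6*n^2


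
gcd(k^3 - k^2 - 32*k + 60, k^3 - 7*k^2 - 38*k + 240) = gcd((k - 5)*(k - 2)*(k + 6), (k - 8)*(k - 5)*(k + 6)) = k^2 + k - 30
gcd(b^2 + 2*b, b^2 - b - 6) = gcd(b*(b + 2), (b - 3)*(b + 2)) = b + 2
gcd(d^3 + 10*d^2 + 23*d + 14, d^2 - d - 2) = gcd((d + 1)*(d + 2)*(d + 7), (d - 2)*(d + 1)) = d + 1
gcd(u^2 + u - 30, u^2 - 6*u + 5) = u - 5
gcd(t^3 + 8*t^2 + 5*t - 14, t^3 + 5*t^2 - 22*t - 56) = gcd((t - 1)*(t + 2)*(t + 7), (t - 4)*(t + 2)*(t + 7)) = t^2 + 9*t + 14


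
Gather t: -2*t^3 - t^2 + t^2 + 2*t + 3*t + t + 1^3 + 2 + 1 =-2*t^3 + 6*t + 4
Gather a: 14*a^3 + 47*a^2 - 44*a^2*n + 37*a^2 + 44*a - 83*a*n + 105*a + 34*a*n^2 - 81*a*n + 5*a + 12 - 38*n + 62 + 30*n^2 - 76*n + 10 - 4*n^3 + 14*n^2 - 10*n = 14*a^3 + a^2*(84 - 44*n) + a*(34*n^2 - 164*n + 154) - 4*n^3 + 44*n^2 - 124*n + 84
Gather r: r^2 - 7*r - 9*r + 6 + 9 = r^2 - 16*r + 15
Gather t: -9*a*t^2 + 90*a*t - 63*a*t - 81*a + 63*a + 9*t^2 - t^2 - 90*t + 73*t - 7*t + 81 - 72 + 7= -18*a + t^2*(8 - 9*a) + t*(27*a - 24) + 16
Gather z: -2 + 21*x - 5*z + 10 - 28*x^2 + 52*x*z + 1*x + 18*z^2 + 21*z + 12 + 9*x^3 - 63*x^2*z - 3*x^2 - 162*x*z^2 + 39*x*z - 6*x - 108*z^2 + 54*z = 9*x^3 - 31*x^2 + 16*x + z^2*(-162*x - 90) + z*(-63*x^2 + 91*x + 70) + 20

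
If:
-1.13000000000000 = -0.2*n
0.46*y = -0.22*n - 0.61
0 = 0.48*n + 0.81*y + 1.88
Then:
No Solution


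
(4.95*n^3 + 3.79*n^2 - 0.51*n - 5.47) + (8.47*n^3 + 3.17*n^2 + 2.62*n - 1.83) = 13.42*n^3 + 6.96*n^2 + 2.11*n - 7.3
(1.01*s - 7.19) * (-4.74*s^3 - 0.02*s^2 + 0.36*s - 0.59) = -4.7874*s^4 + 34.0604*s^3 + 0.5074*s^2 - 3.1843*s + 4.2421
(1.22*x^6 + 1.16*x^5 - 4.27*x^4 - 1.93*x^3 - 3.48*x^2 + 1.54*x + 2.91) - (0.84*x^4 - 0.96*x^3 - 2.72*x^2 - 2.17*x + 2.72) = 1.22*x^6 + 1.16*x^5 - 5.11*x^4 - 0.97*x^3 - 0.76*x^2 + 3.71*x + 0.19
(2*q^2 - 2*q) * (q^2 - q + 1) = 2*q^4 - 4*q^3 + 4*q^2 - 2*q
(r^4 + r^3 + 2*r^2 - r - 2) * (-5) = -5*r^4 - 5*r^3 - 10*r^2 + 5*r + 10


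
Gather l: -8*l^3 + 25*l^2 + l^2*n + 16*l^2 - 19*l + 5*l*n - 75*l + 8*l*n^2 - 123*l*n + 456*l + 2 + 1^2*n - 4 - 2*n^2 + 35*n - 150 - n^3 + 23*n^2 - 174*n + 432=-8*l^3 + l^2*(n + 41) + l*(8*n^2 - 118*n + 362) - n^3 + 21*n^2 - 138*n + 280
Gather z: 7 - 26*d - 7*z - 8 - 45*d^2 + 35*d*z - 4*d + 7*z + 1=-45*d^2 + 35*d*z - 30*d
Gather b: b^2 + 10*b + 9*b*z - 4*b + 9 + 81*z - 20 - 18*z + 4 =b^2 + b*(9*z + 6) + 63*z - 7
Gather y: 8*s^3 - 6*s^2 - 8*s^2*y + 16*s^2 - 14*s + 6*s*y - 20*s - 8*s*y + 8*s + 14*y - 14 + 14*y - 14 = 8*s^3 + 10*s^2 - 26*s + y*(-8*s^2 - 2*s + 28) - 28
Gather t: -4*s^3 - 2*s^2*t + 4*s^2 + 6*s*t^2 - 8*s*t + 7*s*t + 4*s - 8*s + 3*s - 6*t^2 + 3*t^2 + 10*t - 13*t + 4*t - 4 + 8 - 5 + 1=-4*s^3 + 4*s^2 - s + t^2*(6*s - 3) + t*(-2*s^2 - s + 1)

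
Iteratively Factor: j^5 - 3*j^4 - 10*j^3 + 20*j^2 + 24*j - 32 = (j - 1)*(j^4 - 2*j^3 - 12*j^2 + 8*j + 32) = (j - 2)*(j - 1)*(j^3 - 12*j - 16) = (j - 2)*(j - 1)*(j + 2)*(j^2 - 2*j - 8) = (j - 2)*(j - 1)*(j + 2)^2*(j - 4)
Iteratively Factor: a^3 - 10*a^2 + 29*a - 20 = (a - 5)*(a^2 - 5*a + 4) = (a - 5)*(a - 1)*(a - 4)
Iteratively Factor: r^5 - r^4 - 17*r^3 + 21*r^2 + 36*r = (r + 4)*(r^4 - 5*r^3 + 3*r^2 + 9*r) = (r + 1)*(r + 4)*(r^3 - 6*r^2 + 9*r) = (r - 3)*(r + 1)*(r + 4)*(r^2 - 3*r) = (r - 3)^2*(r + 1)*(r + 4)*(r)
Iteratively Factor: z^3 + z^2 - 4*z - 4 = (z - 2)*(z^2 + 3*z + 2) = (z - 2)*(z + 2)*(z + 1)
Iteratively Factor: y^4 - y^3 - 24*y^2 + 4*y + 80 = (y + 4)*(y^3 - 5*y^2 - 4*y + 20) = (y - 5)*(y + 4)*(y^2 - 4) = (y - 5)*(y - 2)*(y + 4)*(y + 2)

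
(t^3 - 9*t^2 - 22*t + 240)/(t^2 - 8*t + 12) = (t^2 - 3*t - 40)/(t - 2)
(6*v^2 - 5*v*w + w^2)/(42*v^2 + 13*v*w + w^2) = (6*v^2 - 5*v*w + w^2)/(42*v^2 + 13*v*w + w^2)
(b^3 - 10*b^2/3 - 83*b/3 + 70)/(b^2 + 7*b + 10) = (b^2 - 25*b/3 + 14)/(b + 2)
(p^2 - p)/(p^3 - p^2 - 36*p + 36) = p/(p^2 - 36)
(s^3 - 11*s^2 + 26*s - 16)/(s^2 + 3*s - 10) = (s^2 - 9*s + 8)/(s + 5)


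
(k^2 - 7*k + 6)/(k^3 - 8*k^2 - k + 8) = (k - 6)/(k^2 - 7*k - 8)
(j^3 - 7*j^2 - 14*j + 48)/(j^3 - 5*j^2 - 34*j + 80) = (j + 3)/(j + 5)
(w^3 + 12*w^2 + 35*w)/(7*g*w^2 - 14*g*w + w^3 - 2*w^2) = (w^2 + 12*w + 35)/(7*g*w - 14*g + w^2 - 2*w)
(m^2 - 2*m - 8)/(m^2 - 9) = (m^2 - 2*m - 8)/(m^2 - 9)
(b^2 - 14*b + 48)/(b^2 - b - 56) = (b - 6)/(b + 7)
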